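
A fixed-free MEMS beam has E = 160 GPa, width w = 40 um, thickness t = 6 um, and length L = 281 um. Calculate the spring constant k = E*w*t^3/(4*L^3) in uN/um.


Step 1: Convert E to consistent units (1 GPa = 1000 uN/um^2).
E = 160 GPa = 160000 uN/um^2
Step 2: Compute t^3 = 6^3 = 216
Step 3: Compute L^3 = 281^3 = 22188041
Step 4: k = 160000 * 40 * 216 / (4 * 22188041)
k = 15.576 uN/um


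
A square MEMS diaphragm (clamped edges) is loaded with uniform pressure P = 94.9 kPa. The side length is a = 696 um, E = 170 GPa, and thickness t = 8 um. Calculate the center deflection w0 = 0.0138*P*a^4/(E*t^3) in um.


Step 1: Convert pressure to compatible units (E is in GPa, so P in GPa).
P = 94.9 kPa = 94.9e-6 GPa
Step 2: Compute numerator: 0.0138 * P * a^4.
a^4 = 696^4 = 234658861056
numerator = 0.0138 * 94.9e-6 * 234658861056 = 3.073139e+05
Step 3: Compute denominator: E * t^3 = 170 * 8^3 = 87040
Step 4: w0 = numerator / denominator = 3.073139e+05 / 87040 = 3.5307 um


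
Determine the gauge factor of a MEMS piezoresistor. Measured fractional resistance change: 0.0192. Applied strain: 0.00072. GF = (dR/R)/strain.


Step 1: Identify values.
dR/R = 0.0192, strain = 0.00072
Step 2: GF = (dR/R) / strain = 0.0192 / 0.00072
GF = 26.7


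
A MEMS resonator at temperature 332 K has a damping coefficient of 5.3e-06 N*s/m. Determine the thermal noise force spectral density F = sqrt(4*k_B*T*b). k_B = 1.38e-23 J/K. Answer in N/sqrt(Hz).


Step 1: Compute 4 * k_B * T * b
= 4 * 1.38e-23 * 332 * 5.3e-06
= 9.7130e-26 N^2/Hz
Step 2: F_noise = sqrt(9.7130e-26)
F_noise = 3.12e-13 N/sqrt(Hz)


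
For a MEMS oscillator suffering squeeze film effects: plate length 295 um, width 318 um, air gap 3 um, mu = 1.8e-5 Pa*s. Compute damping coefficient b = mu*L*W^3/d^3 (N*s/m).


Step 1: Convert to SI.
L = 295e-6 m, W = 318e-6 m, d = 3e-6 m
Step 2: W^3 = (318e-6)^3 = 3.22e-11 m^3
Step 3: d^3 = (3e-6)^3 = 2.70e-17 m^3
Step 4: b = 1.8e-5 * 295e-6 * 3.22e-11 / 2.70e-17
b = 6.32e-03 N*s/m


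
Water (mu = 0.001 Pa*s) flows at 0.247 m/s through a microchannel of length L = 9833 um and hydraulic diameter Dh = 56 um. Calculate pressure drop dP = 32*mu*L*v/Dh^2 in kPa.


Step 1: Convert to SI: L = 9833e-6 m, Dh = 56e-6 m
Step 2: dP = 32 * 0.001 * 9833e-6 * 0.247 / (56e-6)^2
Step 3: dP = 24783.17 Pa
Step 4: Convert to kPa: dP = 24.78 kPa


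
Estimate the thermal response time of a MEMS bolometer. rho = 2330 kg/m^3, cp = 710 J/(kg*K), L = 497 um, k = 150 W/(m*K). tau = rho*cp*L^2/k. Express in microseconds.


Step 1: Convert L to m: L = 497e-6 m
Step 2: L^2 = (497e-6)^2 = 2.47009e-07 m^2
Step 3: tau = 2330 * 710 * 2.47009e-07 / 150 = 2.7241799e-03 s
Step 4: Convert to microseconds (multiply by 1e6).
tau = 2724.18 us


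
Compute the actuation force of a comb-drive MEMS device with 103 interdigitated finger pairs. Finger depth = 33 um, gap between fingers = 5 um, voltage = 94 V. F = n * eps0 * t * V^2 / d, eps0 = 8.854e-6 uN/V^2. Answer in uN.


Step 1: Parameters: n=103, eps0=8.854e-6 uN/V^2, t=33 um, V=94 V, d=5 um
Step 2: V^2 = 8836
Step 3: F = 103 * 8.854e-6 * 33 * 8836 / 5
F = 53.183 uN


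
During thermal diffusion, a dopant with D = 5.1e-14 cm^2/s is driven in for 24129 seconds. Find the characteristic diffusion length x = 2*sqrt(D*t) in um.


Step 1: Compute D*t = 5.1e-14 * 24129 = 1.230579e-09 cm^2
Step 2: sqrt(D*t) = 3.508e-05 cm
Step 3: x = 2 * 3.508e-05 cm = 7.016e-05 cm
Step 4: Convert to um (1 cm = 1e4 um): x = 0.702 um


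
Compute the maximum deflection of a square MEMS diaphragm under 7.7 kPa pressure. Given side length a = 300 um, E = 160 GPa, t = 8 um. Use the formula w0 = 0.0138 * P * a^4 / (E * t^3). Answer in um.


Step 1: Convert pressure to compatible units (E is in GPa, so P in GPa).
P = 7.7 kPa = 7.7e-6 GPa
Step 2: Compute numerator: 0.0138 * P * a^4.
a^4 = 300^4 = 8100000000
numerator = 0.0138 * 7.7e-6 * 8100000000 = 8.6071e+02
Step 3: Compute denominator: E * t^3 = 160 * 8^3 = 81920
Step 4: w0 = numerator / denominator = 8.6071e+02 / 81920 = 0.0105 um


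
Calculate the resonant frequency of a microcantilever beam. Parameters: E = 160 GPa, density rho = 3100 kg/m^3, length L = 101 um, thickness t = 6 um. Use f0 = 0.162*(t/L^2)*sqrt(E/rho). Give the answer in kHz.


Step 1: Convert units to SI.
t_SI = 6e-6 m, L_SI = 101e-6 m
Step 2: Calculate sqrt(E/rho).
sqrt(160e9 / 3100) = 7184.21 m/s
Step 3: Compute f0.
f0 = 0.162 * 6e-6 / (101e-6)^2 * 7184.21 = 684545.8 Hz = 684.55 kHz


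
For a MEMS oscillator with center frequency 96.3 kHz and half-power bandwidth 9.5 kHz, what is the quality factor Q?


Step 1: Q = f0 / bandwidth
Step 2: Q = 96.3 / 9.5
Q = 10.1


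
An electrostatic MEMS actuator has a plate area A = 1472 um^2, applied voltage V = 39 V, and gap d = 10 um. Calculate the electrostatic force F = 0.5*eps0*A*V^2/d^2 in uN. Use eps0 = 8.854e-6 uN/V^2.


Step 1: Identify parameters.
eps0 = 8.854e-6 uN/V^2, A = 1472 um^2, V = 39 V, d = 10 um
Step 2: Compute V^2 = 39^2 = 1521
Step 3: Compute d^2 = 10^2 = 100
Step 4: F = 0.5 * 8.854e-6 * 1472 * 1521 / 100
F = 0.099 uN


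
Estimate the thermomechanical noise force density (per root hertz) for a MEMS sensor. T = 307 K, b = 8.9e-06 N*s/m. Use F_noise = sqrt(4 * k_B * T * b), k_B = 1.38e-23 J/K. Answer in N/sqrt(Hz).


Step 1: Compute 4 * k_B * T * b
= 4 * 1.38e-23 * 307 * 8.9e-06
= 1.5082e-25 N^2/Hz
Step 2: F_noise = sqrt(1.5082e-25)
F_noise = 3.88e-13 N/sqrt(Hz)


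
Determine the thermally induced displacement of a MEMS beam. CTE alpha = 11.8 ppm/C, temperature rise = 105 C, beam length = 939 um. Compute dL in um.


Step 1: Convert CTE: alpha = 11.8 ppm/C = 11.8e-6 /C
Step 2: dL = 11.8e-6 * 105 * 939
dL = 1.1634 um


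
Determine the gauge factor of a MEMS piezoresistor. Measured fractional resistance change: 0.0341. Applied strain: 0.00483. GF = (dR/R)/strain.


Step 1: Identify values.
dR/R = 0.0341, strain = 0.00483
Step 2: GF = (dR/R) / strain = 0.0341 / 0.00483
GF = 7.1


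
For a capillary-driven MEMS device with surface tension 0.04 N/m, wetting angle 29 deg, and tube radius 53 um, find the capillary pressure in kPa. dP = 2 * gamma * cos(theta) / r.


Step 1: cos(29 deg) = 0.8746
Step 2: Convert r to m: r = 53e-6 m
Step 3: dP = 2 * 0.04 * 0.8746 / 53e-6 = 1320.2 Pa
Step 4: Convert Pa to kPa (divide by 1000).
dP = 1.32 kPa


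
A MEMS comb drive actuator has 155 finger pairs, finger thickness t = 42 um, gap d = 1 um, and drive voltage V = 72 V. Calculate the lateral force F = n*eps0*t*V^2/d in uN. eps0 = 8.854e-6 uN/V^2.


Step 1: Parameters: n=155, eps0=8.854e-6 uN/V^2, t=42 um, V=72 V, d=1 um
Step 2: V^2 = 5184
Step 3: F = 155 * 8.854e-6 * 42 * 5184 / 1
F = 298.803 uN


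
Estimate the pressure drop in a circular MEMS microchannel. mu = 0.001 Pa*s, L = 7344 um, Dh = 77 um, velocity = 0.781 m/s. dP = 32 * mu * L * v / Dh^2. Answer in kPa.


Step 1: Convert to SI: L = 7344e-6 m, Dh = 77e-6 m
Step 2: dP = 32 * 0.001 * 7344e-6 * 0.781 / (77e-6)^2
Step 3: dP = 30956.53 Pa
Step 4: Convert to kPa: dP = 30.96 kPa


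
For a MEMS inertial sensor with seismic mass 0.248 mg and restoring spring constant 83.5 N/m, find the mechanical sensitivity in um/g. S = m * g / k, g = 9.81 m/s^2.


Step 1: Convert mass: m = 0.248 mg = 2.48e-07 kg
Step 2: S = m * g / k = 2.48e-07 * 9.81 / 83.5
Step 3: S = 2.91e-08 m/g
Step 4: Convert to um/g: S = 0.029 um/g


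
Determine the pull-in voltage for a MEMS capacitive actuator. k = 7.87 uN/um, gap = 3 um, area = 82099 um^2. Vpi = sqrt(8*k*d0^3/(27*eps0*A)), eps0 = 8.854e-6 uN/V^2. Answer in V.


Step 1: Compute numerator: 8 * k * d0^3 = 8 * 7.87 * 3^3 = 1699.92
Step 2: Compute denominator: 27 * eps0 * A = 27 * 8.854e-6 * 82099 = 19.626423
Step 3: Vpi = sqrt(1699.92 / 19.626423)
Vpi = 9.31 V


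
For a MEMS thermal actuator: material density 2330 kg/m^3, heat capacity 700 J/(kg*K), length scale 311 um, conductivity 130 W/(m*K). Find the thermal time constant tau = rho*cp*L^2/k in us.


Step 1: Convert L to m: L = 311e-6 m
Step 2: L^2 = (311e-6)^2 = 9.6721e-08 m^2
Step 3: tau = 2330 * 700 * 9.6721e-08 / 130 = 1.21347655e-03 s
Step 4: Convert to microseconds (multiply by 1e6).
tau = 1213.477 us


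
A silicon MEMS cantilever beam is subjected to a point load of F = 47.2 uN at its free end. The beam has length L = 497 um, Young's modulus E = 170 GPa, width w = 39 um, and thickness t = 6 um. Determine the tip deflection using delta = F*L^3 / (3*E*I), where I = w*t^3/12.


Step 1: Calculate the second moment of area.
I = w * t^3 / 12 = 39 * 6^3 / 12 = 702.0 um^4
Step 2: Convert E to consistent units (1 GPa = 1000 uN/um^2).
E = 170 GPa = 170000 uN/um^2
Step 3: Calculate tip deflection.
delta = F * L^3 / (3 * E * I)
delta = 47.2 * 497^3 / (3 * 170000 * 702.0)
delta = 16.1847 um


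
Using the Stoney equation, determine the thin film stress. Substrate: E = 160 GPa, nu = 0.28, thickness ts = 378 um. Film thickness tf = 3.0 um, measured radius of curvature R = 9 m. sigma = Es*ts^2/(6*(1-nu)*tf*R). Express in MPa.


Step 1: Compute numerator: Es * ts^2 = 160 * 378^2 = 22861440 (GPa*um^2)
Step 2: Compute denominator (R in um): 6*(1-nu)*tf*R = 6*0.72*3.0*9e6 = 116640000.0 (um^2)
Step 3: sigma (GPa) = 22861440 / 116640000.0 = 1.96e-01 GPa
Step 4: Convert to MPa (x1000): sigma = 196.0 MPa


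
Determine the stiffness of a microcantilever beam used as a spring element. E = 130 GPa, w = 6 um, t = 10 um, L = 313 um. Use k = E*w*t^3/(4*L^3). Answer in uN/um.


Step 1: Convert E to consistent units (1 GPa = 1000 uN/um^2).
E = 130 GPa = 130000 uN/um^2
Step 2: Compute t^3 = 10^3 = 1000
Step 3: Compute L^3 = 313^3 = 30664297
Step 4: k = 130000 * 6 * 1000 / (4 * 30664297)
k = 6.3592 uN/um


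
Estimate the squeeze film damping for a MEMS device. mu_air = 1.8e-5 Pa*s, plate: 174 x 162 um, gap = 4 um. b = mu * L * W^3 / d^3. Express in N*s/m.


Step 1: Convert to SI.
L = 174e-6 m, W = 162e-6 m, d = 4e-6 m
Step 2: W^3 = (162e-6)^3 = 4.25e-12 m^3
Step 3: d^3 = (4e-6)^3 = 6.40e-17 m^3
Step 4: b = 1.8e-5 * 174e-6 * 4.25e-12 / 6.40e-17
b = 2.08e-04 N*s/m


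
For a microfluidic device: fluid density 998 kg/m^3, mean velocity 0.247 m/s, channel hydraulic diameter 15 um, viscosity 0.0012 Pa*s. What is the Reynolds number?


Step 1: Convert Dh to meters: Dh = 15e-6 m
Step 2: Re = rho * v * Dh / mu
Re = 998 * 0.247 * 15e-6 / 0.0012
Re = 3.081


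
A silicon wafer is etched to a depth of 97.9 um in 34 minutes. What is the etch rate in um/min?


Step 1: Etch rate = depth / time
Step 2: rate = 97.9 / 34
rate = 2.879 um/min


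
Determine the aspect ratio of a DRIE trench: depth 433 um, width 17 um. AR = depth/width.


Step 1: AR = depth / width
Step 2: AR = 433 / 17
AR = 25.5


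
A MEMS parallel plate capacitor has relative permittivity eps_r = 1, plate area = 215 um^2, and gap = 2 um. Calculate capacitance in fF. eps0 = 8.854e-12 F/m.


Step 1: Convert area to m^2: A = 215e-12 m^2
Step 2: Convert gap to m: d = 2e-6 m
Step 3: C = eps0 * eps_r * A / d
C = 8.854e-12 * 1 * 215e-12 / 2e-6
Step 4: Convert to fF (multiply by 1e15).
C = 0.95 fF


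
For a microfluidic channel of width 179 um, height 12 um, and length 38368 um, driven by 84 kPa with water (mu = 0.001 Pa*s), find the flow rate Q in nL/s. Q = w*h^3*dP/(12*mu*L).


Step 1: Convert all dimensions to SI (meters).
w = 179e-6 m, h = 12e-6 m, L = 38368e-6 m, dP = 84e3 Pa
Step 2: Q = w * h^3 * dP / (12 * mu * L)
Q = 179e-6 * (12e-6)^3 * 84e3 / (12 * 0.001 * 38368e-6) = 5.643203e-11 m^3/s
Step 3: Convert Q from m^3/s to nL/s (1 m^3 = 1e12 nL, so multiply by 1e12).
Q = 56.432 nL/s


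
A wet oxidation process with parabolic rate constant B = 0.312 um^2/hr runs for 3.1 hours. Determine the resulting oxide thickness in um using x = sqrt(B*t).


Step 1: Compute B*t = 0.312 * 3.1 = 0.9672
Step 2: x = sqrt(0.9672)
x = 0.983 um


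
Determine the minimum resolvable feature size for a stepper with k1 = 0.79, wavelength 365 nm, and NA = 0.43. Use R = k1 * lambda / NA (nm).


Step 1: Identify values: k1 = 0.79, lambda = 365 nm, NA = 0.43
Step 2: R = k1 * lambda / NA
R = 0.79 * 365 / 0.43
R = 670.6 nm


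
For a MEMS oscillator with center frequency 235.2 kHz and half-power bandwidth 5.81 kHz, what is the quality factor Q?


Step 1: Q = f0 / bandwidth
Step 2: Q = 235.2 / 5.81
Q = 40.5


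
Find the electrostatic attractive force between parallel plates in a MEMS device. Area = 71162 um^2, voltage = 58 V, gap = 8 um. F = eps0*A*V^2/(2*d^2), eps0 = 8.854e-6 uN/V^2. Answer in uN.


Step 1: Identify parameters.
eps0 = 8.854e-6 uN/V^2, A = 71162 um^2, V = 58 V, d = 8 um
Step 2: Compute V^2 = 58^2 = 3364
Step 3: Compute d^2 = 8^2 = 64
Step 4: F = 0.5 * 8.854e-6 * 71162 * 3364 / 64
F = 16.559 uN


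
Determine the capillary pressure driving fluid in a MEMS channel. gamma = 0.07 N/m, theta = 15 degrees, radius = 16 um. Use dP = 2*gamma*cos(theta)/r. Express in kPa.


Step 1: cos(15 deg) = 0.9659
Step 2: Convert r to m: r = 16e-6 m
Step 3: dP = 2 * 0.07 * 0.9659 / 16e-6 = 8451.6 Pa
Step 4: Convert Pa to kPa (divide by 1000).
dP = 8.45 kPa


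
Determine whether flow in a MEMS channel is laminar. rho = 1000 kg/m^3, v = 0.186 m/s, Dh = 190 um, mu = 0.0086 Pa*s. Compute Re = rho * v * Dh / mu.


Step 1: Convert Dh to meters: Dh = 190e-6 m
Step 2: Re = rho * v * Dh / mu
Re = 1000 * 0.186 * 190e-6 / 0.0086
Re = 4.109
Since Re = 4.109 is below ~2300, the flow is laminar.


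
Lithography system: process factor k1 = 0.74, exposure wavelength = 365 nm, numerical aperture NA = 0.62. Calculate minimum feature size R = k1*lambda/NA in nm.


Step 1: Identify values: k1 = 0.74, lambda = 365 nm, NA = 0.62
Step 2: R = k1 * lambda / NA
R = 0.74 * 365 / 0.62
R = 435.6 nm


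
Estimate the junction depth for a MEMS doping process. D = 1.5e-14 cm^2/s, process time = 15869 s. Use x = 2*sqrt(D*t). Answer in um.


Step 1: Compute D*t = 1.5e-14 * 15869 = 2.38035e-10 cm^2
Step 2: sqrt(D*t) = 1.5428e-05 cm
Step 3: x = 2 * 1.5428e-05 cm = 3.0856e-05 cm
Step 4: Convert to um (1 cm = 1e4 um): x = 0.309 um


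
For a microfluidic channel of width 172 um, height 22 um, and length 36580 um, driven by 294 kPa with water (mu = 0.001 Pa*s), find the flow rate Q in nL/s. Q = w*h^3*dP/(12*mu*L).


Step 1: Convert all dimensions to SI (meters).
w = 172e-6 m, h = 22e-6 m, L = 36580e-6 m, dP = 294e3 Pa
Step 2: Q = w * h^3 * dP / (12 * mu * L)
Q = 172e-6 * (22e-6)^3 * 294e3 / (12 * 0.001 * 36580e-6) = 1.22664494e-09 m^3/s
Step 3: Convert Q from m^3/s to nL/s (1 m^3 = 1e12 nL, so multiply by 1e12).
Q = 1226.645 nL/s


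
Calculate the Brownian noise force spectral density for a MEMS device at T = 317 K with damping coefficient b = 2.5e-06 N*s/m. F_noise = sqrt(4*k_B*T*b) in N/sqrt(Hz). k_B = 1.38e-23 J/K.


Step 1: Compute 4 * k_B * T * b
= 4 * 1.38e-23 * 317 * 2.5e-06
= 4.3746e-26 N^2/Hz
Step 2: F_noise = sqrt(4.3746e-26)
F_noise = 2.09e-13 N/sqrt(Hz)


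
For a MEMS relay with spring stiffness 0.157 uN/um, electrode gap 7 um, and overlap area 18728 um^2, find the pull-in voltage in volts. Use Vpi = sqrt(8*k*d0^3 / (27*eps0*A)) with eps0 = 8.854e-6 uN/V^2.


Step 1: Compute numerator: 8 * k * d0^3 = 8 * 0.157 * 7^3 = 430.808
Step 2: Compute denominator: 27 * eps0 * A = 27 * 8.854e-6 * 18728 = 4.477078
Step 3: Vpi = sqrt(430.808 / 4.477078)
Vpi = 9.81 V


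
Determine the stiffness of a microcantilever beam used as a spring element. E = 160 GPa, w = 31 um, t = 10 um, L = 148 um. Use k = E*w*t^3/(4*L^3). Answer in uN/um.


Step 1: Convert E to consistent units (1 GPa = 1000 uN/um^2).
E = 160 GPa = 160000 uN/um^2
Step 2: Compute t^3 = 10^3 = 1000
Step 3: Compute L^3 = 148^3 = 3241792
Step 4: k = 160000 * 31 * 1000 / (4 * 3241792)
k = 382.5045 uN/um


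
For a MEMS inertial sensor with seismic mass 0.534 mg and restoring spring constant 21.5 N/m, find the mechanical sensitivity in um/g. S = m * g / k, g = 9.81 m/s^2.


Step 1: Convert mass: m = 0.534 mg = 5.34e-07 kg
Step 2: S = m * g / k = 5.34e-07 * 9.81 / 21.5
Step 3: S = 2.44e-07 m/g
Step 4: Convert to um/g: S = 0.244 um/g


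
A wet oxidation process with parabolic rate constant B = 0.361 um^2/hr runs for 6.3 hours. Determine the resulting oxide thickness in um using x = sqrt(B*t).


Step 1: Compute B*t = 0.361 * 6.3 = 2.2743
Step 2: x = sqrt(2.2743)
x = 1.508 um


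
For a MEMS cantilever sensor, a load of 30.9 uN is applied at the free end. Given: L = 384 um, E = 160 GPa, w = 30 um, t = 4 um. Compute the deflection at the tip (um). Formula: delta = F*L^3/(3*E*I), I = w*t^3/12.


Step 1: Calculate the second moment of area.
I = w * t^3 / 12 = 30 * 4^3 / 12 = 160.0 um^4
Step 2: Convert E to consistent units (1 GPa = 1000 uN/um^2).
E = 160 GPa = 160000 uN/um^2
Step 3: Calculate tip deflection.
delta = F * L^3 / (3 * E * I)
delta = 30.9 * 384^3 / (3 * 160000 * 160.0)
delta = 22.782 um


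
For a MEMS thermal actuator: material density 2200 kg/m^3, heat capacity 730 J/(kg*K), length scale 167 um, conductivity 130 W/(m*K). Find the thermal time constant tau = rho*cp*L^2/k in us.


Step 1: Convert L to m: L = 167e-6 m
Step 2: L^2 = (167e-6)^2 = 2.7889e-08 m^2
Step 3: tau = 2200 * 730 * 2.7889e-08 / 130 = 3.4453642e-04 s
Step 4: Convert to microseconds (multiply by 1e6).
tau = 344.536 us


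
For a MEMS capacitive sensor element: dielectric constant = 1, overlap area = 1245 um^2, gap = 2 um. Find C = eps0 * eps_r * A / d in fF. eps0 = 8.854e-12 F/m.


Step 1: Convert area to m^2: A = 1245e-12 m^2
Step 2: Convert gap to m: d = 2e-6 m
Step 3: C = eps0 * eps_r * A / d
C = 8.854e-12 * 1 * 1245e-12 / 2e-6
Step 4: Convert to fF (multiply by 1e15).
C = 5.51 fF


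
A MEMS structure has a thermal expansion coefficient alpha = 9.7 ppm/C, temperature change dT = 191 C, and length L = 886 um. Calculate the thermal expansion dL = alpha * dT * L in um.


Step 1: Convert CTE: alpha = 9.7 ppm/C = 9.7e-6 /C
Step 2: dL = 9.7e-6 * 191 * 886
dL = 1.6415 um


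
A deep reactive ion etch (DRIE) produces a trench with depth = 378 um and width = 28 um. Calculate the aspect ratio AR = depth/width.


Step 1: AR = depth / width
Step 2: AR = 378 / 28
AR = 13.5


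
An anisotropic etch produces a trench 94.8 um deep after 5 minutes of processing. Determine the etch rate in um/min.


Step 1: Etch rate = depth / time
Step 2: rate = 94.8 / 5
rate = 18.96 um/min


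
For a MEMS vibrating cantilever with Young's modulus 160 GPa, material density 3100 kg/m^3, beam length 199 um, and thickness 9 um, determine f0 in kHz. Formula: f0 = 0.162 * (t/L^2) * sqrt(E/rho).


Step 1: Convert units to SI.
t_SI = 9e-6 m, L_SI = 199e-6 m
Step 2: Calculate sqrt(E/rho).
sqrt(160e9 / 3100) = 7184.21 m/s
Step 3: Compute f0.
f0 = 0.162 * 9e-6 / (199e-6)^2 * 7184.21 = 264502.9 Hz = 264.5 kHz


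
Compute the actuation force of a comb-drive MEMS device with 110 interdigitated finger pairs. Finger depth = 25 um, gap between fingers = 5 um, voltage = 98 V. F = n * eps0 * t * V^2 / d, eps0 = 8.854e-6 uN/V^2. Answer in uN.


Step 1: Parameters: n=110, eps0=8.854e-6 uN/V^2, t=25 um, V=98 V, d=5 um
Step 2: V^2 = 9604
Step 3: F = 110 * 8.854e-6 * 25 * 9604 / 5
F = 46.769 uN


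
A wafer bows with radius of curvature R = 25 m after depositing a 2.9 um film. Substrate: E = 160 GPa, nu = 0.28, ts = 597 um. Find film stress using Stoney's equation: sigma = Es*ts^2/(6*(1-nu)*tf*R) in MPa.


Step 1: Compute numerator: Es * ts^2 = 160 * 597^2 = 57025440 (GPa*um^2)
Step 2: Compute denominator (R in um): 6*(1-nu)*tf*R = 6*0.72*2.9*25e6 = 313200000.0 (um^2)
Step 3: sigma (GPa) = 57025440 / 313200000.0 = 1.82074e-01 GPa
Step 4: Convert to MPa (x1000): sigma = 182.1 MPa


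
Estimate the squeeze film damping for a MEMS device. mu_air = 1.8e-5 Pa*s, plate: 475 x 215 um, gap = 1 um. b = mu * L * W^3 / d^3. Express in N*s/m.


Step 1: Convert to SI.
L = 475e-6 m, W = 215e-6 m, d = 1e-6 m
Step 2: W^3 = (215e-6)^3 = 9.94e-12 m^3
Step 3: d^3 = (1e-6)^3 = 1.00e-18 m^3
Step 4: b = 1.8e-5 * 475e-6 * 9.94e-12 / 1.00e-18
b = 8.50e-02 N*s/m


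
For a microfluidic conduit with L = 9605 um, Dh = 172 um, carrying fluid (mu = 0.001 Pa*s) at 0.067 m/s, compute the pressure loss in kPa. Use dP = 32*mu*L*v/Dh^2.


Step 1: Convert to SI: L = 9605e-6 m, Dh = 172e-6 m
Step 2: dP = 32 * 0.001 * 9605e-6 * 0.067 / (172e-6)^2
Step 3: dP = 696.09 Pa
Step 4: Convert to kPa: dP = 0.7 kPa


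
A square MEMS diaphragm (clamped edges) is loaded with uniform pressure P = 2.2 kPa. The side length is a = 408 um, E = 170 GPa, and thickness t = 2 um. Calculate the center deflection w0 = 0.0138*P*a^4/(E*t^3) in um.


Step 1: Convert pressure to compatible units (E is in GPa, so P in GPa).
P = 2.2 kPa = 2.2e-6 GPa
Step 2: Compute numerator: 0.0138 * P * a^4.
a^4 = 408^4 = 27710263296
numerator = 0.0138 * 2.2e-6 * 27710263296 = 8.41284e+02
Step 3: Compute denominator: E * t^3 = 170 * 2^3 = 1360
Step 4: w0 = numerator / denominator = 8.41284e+02 / 1360 = 0.6186 um


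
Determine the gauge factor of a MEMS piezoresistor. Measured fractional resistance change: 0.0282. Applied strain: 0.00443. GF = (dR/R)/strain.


Step 1: Identify values.
dR/R = 0.0282, strain = 0.00443
Step 2: GF = (dR/R) / strain = 0.0282 / 0.00443
GF = 6.4


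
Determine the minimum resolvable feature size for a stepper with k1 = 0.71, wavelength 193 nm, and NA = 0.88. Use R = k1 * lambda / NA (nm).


Step 1: Identify values: k1 = 0.71, lambda = 193 nm, NA = 0.88
Step 2: R = k1 * lambda / NA
R = 0.71 * 193 / 0.88
R = 155.7 nm


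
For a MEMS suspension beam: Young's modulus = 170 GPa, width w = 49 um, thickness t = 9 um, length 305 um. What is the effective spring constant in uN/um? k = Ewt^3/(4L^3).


Step 1: Convert E to consistent units (1 GPa = 1000 uN/um^2).
E = 170 GPa = 170000 uN/um^2
Step 2: Compute t^3 = 9^3 = 729
Step 3: Compute L^3 = 305^3 = 28372625
Step 4: k = 170000 * 49 * 729 / (4 * 28372625)
k = 53.5073 uN/um


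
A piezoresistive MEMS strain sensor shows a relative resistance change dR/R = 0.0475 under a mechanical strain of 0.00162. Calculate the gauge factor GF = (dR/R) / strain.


Step 1: Identify values.
dR/R = 0.0475, strain = 0.00162
Step 2: GF = (dR/R) / strain = 0.0475 / 0.00162
GF = 29.3


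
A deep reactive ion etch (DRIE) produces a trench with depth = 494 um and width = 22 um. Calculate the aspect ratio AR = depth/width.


Step 1: AR = depth / width
Step 2: AR = 494 / 22
AR = 22.5


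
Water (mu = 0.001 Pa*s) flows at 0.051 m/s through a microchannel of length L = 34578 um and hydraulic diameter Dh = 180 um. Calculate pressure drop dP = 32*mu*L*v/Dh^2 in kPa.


Step 1: Convert to SI: L = 34578e-6 m, Dh = 180e-6 m
Step 2: dP = 32 * 0.001 * 34578e-6 * 0.051 / (180e-6)^2
Step 3: dP = 1741.71 Pa
Step 4: Convert to kPa: dP = 1.74 kPa


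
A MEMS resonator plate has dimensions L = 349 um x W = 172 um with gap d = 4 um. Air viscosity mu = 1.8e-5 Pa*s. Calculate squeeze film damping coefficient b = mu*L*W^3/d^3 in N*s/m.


Step 1: Convert to SI.
L = 349e-6 m, W = 172e-6 m, d = 4e-6 m
Step 2: W^3 = (172e-6)^3 = 5.09e-12 m^3
Step 3: d^3 = (4e-6)^3 = 6.40e-17 m^3
Step 4: b = 1.8e-5 * 349e-6 * 5.09e-12 / 6.40e-17
b = 4.99e-04 N*s/m


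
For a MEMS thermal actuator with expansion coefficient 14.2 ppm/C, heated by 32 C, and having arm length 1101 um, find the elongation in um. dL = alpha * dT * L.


Step 1: Convert CTE: alpha = 14.2 ppm/C = 14.2e-6 /C
Step 2: dL = 14.2e-6 * 32 * 1101
dL = 0.5003 um


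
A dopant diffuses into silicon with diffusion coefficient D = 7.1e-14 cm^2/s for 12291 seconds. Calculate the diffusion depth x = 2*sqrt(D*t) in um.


Step 1: Compute D*t = 7.1e-14 * 12291 = 8.72661e-10 cm^2
Step 2: sqrt(D*t) = 2.9541e-05 cm
Step 3: x = 2 * 2.9541e-05 cm = 5.9082e-05 cm
Step 4: Convert to um (1 cm = 1e4 um): x = 0.591 um


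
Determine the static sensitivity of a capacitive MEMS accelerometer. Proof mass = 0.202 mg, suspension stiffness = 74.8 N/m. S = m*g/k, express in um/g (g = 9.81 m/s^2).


Step 1: Convert mass: m = 0.202 mg = 2.02e-07 kg
Step 2: S = m * g / k = 2.02e-07 * 9.81 / 74.8
Step 3: S = 2.65e-08 m/g
Step 4: Convert to um/g: S = 0.026 um/g


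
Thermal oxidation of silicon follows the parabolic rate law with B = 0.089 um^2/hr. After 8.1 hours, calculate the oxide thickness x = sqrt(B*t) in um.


Step 1: Compute B*t = 0.089 * 8.1 = 0.7209
Step 2: x = sqrt(0.7209)
x = 0.849 um


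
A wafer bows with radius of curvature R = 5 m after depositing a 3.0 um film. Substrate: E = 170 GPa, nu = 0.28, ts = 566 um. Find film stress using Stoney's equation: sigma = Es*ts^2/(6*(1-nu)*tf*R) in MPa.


Step 1: Compute numerator: Es * ts^2 = 170 * 566^2 = 54460520 (GPa*um^2)
Step 2: Compute denominator (R in um): 6*(1-nu)*tf*R = 6*0.72*3.0*5e6 = 64800000.0 (um^2)
Step 3: sigma (GPa) = 54460520 / 64800000.0 = 8.4044e-01 GPa
Step 4: Convert to MPa (x1000): sigma = 840.4 MPa


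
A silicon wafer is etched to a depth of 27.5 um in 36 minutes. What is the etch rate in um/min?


Step 1: Etch rate = depth / time
Step 2: rate = 27.5 / 36
rate = 0.764 um/min


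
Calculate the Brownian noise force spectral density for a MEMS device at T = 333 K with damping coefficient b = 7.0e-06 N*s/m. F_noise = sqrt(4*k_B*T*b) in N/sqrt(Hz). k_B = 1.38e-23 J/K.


Step 1: Compute 4 * k_B * T * b
= 4 * 1.38e-23 * 333 * 7.0e-06
= 1.2867e-25 N^2/Hz
Step 2: F_noise = sqrt(1.2867e-25)
F_noise = 3.59e-13 N/sqrt(Hz)


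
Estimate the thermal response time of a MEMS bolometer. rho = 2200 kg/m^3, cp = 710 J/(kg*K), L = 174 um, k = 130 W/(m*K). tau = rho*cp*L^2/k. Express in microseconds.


Step 1: Convert L to m: L = 174e-6 m
Step 2: L^2 = (174e-6)^2 = 3.0276e-08 m^2
Step 3: tau = 2200 * 710 * 3.0276e-08 / 130 = 3.6377778e-04 s
Step 4: Convert to microseconds (multiply by 1e6).
tau = 363.778 us


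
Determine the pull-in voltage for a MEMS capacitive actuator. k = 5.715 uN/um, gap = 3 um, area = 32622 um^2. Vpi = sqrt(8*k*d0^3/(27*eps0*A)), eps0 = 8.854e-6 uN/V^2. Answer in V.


Step 1: Compute numerator: 8 * k * d0^3 = 8 * 5.715 * 3^3 = 1234.44
Step 2: Compute denominator: 27 * eps0 * A = 27 * 8.854e-6 * 32622 = 7.79855
Step 3: Vpi = sqrt(1234.44 / 7.79855)
Vpi = 12.58 V


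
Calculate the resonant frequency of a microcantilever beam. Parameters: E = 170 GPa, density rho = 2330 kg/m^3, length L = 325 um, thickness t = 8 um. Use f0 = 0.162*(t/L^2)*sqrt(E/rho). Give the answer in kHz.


Step 1: Convert units to SI.
t_SI = 8e-6 m, L_SI = 325e-6 m
Step 2: Calculate sqrt(E/rho).
sqrt(170e9 / 2330) = 8541.74 m/s
Step 3: Compute f0.
f0 = 0.162 * 8e-6 / (325e-6)^2 * 8541.74 = 104805.6 Hz = 104.81 kHz


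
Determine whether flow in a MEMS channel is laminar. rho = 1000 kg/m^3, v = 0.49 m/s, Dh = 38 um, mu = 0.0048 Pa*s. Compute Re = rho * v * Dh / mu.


Step 1: Convert Dh to meters: Dh = 38e-6 m
Step 2: Re = rho * v * Dh / mu
Re = 1000 * 0.49 * 38e-6 / 0.0048
Re = 3.879
Since Re = 3.879 is below ~2300, the flow is laminar.


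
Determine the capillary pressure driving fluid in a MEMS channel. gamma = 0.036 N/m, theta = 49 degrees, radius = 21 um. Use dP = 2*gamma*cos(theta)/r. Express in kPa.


Step 1: cos(49 deg) = 0.6561
Step 2: Convert r to m: r = 21e-6 m
Step 3: dP = 2 * 0.036 * 0.6561 / 21e-6 = 2249.5 Pa
Step 4: Convert Pa to kPa (divide by 1000).
dP = 2.25 kPa


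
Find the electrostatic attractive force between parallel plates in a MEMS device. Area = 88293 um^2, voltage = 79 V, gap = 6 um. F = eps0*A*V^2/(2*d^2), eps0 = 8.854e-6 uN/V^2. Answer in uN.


Step 1: Identify parameters.
eps0 = 8.854e-6 uN/V^2, A = 88293 um^2, V = 79 V, d = 6 um
Step 2: Compute V^2 = 79^2 = 6241
Step 3: Compute d^2 = 6^2 = 36
Step 4: F = 0.5 * 8.854e-6 * 88293 * 6241 / 36
F = 67.762 uN


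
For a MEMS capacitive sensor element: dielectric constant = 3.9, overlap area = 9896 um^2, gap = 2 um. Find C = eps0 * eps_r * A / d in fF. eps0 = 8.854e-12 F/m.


Step 1: Convert area to m^2: A = 9896e-12 m^2
Step 2: Convert gap to m: d = 2e-6 m
Step 3: C = eps0 * eps_r * A / d
C = 8.854e-12 * 3.9 * 9896e-12 / 2e-6
Step 4: Convert to fF (multiply by 1e15).
C = 170.86 fF


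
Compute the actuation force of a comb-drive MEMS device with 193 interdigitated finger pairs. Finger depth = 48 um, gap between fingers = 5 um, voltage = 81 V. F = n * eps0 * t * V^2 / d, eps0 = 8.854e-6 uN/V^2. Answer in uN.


Step 1: Parameters: n=193, eps0=8.854e-6 uN/V^2, t=48 um, V=81 V, d=5 um
Step 2: V^2 = 6561
Step 3: F = 193 * 8.854e-6 * 48 * 6561 / 5
F = 107.631 uN


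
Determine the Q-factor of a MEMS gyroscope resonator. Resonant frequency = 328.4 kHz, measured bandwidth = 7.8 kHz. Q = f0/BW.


Step 1: Q = f0 / bandwidth
Step 2: Q = 328.4 / 7.8
Q = 42.1


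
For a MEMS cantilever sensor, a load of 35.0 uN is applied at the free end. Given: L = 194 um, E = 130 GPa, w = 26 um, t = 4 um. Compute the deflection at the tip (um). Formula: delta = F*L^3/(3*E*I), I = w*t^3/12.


Step 1: Calculate the second moment of area.
I = w * t^3 / 12 = 26 * 4^3 / 12 = 138.6667 um^4
Step 2: Convert E to consistent units (1 GPa = 1000 uN/um^2).
E = 130 GPa = 130000 uN/um^2
Step 3: Calculate tip deflection.
delta = F * L^3 / (3 * E * I)
delta = 35.0 * 194^3 / (3 * 130000 * 138.6667)
delta = 4.7254 um


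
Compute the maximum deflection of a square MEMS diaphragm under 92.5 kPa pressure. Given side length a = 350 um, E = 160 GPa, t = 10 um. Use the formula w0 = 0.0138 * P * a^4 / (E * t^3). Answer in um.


Step 1: Convert pressure to compatible units (E is in GPa, so P in GPa).
P = 92.5 kPa = 92.5e-6 GPa
Step 2: Compute numerator: 0.0138 * P * a^4.
a^4 = 350^4 = 15006250000
numerator = 0.0138 * 92.5e-6 * 15006250000 = 1.91555e+04
Step 3: Compute denominator: E * t^3 = 160 * 10^3 = 160000
Step 4: w0 = numerator / denominator = 1.91555e+04 / 160000 = 0.1197 um


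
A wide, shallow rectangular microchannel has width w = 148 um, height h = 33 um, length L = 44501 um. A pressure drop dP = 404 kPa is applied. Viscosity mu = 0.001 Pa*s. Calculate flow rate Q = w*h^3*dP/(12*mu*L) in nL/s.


Step 1: Convert all dimensions to SI (meters).
w = 148e-6 m, h = 33e-6 m, L = 44501e-6 m, dP = 404e3 Pa
Step 2: Q = w * h^3 * dP / (12 * mu * L)
Q = 148e-6 * (33e-6)^3 * 404e3 / (12 * 0.001 * 44501e-6) = 4.02377681e-09 m^3/s
Step 3: Convert Q from m^3/s to nL/s (1 m^3 = 1e12 nL, so multiply by 1e12).
Q = 4023.777 nL/s


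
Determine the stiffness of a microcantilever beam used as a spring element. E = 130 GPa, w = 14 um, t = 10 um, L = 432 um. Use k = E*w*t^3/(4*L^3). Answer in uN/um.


Step 1: Convert E to consistent units (1 GPa = 1000 uN/um^2).
E = 130 GPa = 130000 uN/um^2
Step 2: Compute t^3 = 10^3 = 1000
Step 3: Compute L^3 = 432^3 = 80621568
Step 4: k = 130000 * 14 * 1000 / (4 * 80621568)
k = 5.6437 uN/um


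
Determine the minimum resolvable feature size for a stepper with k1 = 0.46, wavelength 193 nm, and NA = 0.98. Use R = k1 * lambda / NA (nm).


Step 1: Identify values: k1 = 0.46, lambda = 193 nm, NA = 0.98
Step 2: R = k1 * lambda / NA
R = 0.46 * 193 / 0.98
R = 90.6 nm


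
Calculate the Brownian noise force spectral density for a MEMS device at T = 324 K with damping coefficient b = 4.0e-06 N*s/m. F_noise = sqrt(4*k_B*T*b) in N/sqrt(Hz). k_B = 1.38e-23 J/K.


Step 1: Compute 4 * k_B * T * b
= 4 * 1.38e-23 * 324 * 4.0e-06
= 7.1539e-26 N^2/Hz
Step 2: F_noise = sqrt(7.1539e-26)
F_noise = 2.67e-13 N/sqrt(Hz)


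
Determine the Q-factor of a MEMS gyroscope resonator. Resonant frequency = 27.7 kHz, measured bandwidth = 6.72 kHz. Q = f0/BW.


Step 1: Q = f0 / bandwidth
Step 2: Q = 27.7 / 6.72
Q = 4.1


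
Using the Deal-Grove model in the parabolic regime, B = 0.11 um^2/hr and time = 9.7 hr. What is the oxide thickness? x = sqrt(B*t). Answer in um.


Step 1: Compute B*t = 0.11 * 9.7 = 1.067
Step 2: x = sqrt(1.067)
x = 1.033 um


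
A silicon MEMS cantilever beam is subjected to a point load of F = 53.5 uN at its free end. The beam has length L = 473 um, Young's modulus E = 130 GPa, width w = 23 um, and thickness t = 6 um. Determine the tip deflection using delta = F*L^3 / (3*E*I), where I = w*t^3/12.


Step 1: Calculate the second moment of area.
I = w * t^3 / 12 = 23 * 6^3 / 12 = 414.0 um^4
Step 2: Convert E to consistent units (1 GPa = 1000 uN/um^2).
E = 130 GPa = 130000 uN/um^2
Step 3: Calculate tip deflection.
delta = F * L^3 / (3 * E * I)
delta = 53.5 * 473^3 / (3 * 130000 * 414.0)
delta = 35.0649 um


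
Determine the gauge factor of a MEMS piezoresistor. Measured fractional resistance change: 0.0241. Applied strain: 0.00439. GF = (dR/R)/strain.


Step 1: Identify values.
dR/R = 0.0241, strain = 0.00439
Step 2: GF = (dR/R) / strain = 0.0241 / 0.00439
GF = 5.5


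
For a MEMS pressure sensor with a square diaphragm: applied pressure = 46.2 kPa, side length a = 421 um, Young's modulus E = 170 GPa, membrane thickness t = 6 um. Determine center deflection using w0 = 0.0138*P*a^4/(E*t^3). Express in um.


Step 1: Convert pressure to compatible units (E is in GPa, so P in GPa).
P = 46.2 kPa = 46.2e-6 GPa
Step 2: Compute numerator: 0.0138 * P * a^4.
a^4 = 421^4 = 31414372081
numerator = 0.0138 * 46.2e-6 * 31414372081 = 2.00285e+04
Step 3: Compute denominator: E * t^3 = 170 * 6^3 = 36720
Step 4: w0 = numerator / denominator = 2.00285e+04 / 36720 = 0.5454 um


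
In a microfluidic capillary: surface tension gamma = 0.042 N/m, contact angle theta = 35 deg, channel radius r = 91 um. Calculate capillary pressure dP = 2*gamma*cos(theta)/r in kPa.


Step 1: cos(35 deg) = 0.8192
Step 2: Convert r to m: r = 91e-6 m
Step 3: dP = 2 * 0.042 * 0.8192 / 91e-6 = 756.2 Pa
Step 4: Convert Pa to kPa (divide by 1000).
dP = 0.76 kPa


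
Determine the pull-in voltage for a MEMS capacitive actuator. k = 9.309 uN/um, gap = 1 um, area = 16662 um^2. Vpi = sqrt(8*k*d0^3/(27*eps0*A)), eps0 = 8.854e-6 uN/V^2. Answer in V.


Step 1: Compute numerator: 8 * k * d0^3 = 8 * 9.309 * 1^3 = 74.472
Step 2: Compute denominator: 27 * eps0 * A = 27 * 8.854e-6 * 16662 = 3.983184
Step 3: Vpi = sqrt(74.472 / 3.983184)
Vpi = 4.32 V


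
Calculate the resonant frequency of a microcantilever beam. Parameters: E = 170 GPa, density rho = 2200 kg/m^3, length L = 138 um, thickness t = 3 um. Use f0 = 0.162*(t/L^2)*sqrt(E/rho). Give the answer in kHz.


Step 1: Convert units to SI.
t_SI = 3e-6 m, L_SI = 138e-6 m
Step 2: Calculate sqrt(E/rho).
sqrt(170e9 / 2200) = 8790.49 m/s
Step 3: Compute f0.
f0 = 0.162 * 3e-6 / (138e-6)^2 * 8790.49 = 224332.0 Hz = 224.33 kHz


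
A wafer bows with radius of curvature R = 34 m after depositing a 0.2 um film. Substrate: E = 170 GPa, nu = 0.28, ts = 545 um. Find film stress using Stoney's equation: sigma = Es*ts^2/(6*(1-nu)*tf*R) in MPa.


Step 1: Compute numerator: Es * ts^2 = 170 * 545^2 = 50494250 (GPa*um^2)
Step 2: Compute denominator (R in um): 6*(1-nu)*tf*R = 6*0.72*0.2*34e6 = 29376000.0 (um^2)
Step 3: sigma (GPa) = 50494250 / 29376000.0 = 1.718895e+00 GPa
Step 4: Convert to MPa (x1000): sigma = 1718.9 MPa


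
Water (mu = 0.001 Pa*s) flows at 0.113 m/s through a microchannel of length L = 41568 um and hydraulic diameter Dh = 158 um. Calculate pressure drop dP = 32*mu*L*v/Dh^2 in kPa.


Step 1: Convert to SI: L = 41568e-6 m, Dh = 158e-6 m
Step 2: dP = 32 * 0.001 * 41568e-6 * 0.113 / (158e-6)^2
Step 3: dP = 6021.07 Pa
Step 4: Convert to kPa: dP = 6.02 kPa


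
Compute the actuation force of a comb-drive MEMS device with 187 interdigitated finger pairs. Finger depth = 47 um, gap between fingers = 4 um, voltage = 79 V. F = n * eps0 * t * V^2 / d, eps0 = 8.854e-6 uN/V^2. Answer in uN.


Step 1: Parameters: n=187, eps0=8.854e-6 uN/V^2, t=47 um, V=79 V, d=4 um
Step 2: V^2 = 6241
Step 3: F = 187 * 8.854e-6 * 47 * 6241 / 4
F = 121.415 uN


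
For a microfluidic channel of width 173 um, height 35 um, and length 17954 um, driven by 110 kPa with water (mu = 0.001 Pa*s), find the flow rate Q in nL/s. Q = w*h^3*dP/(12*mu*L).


Step 1: Convert all dimensions to SI (meters).
w = 173e-6 m, h = 35e-6 m, L = 17954e-6 m, dP = 110e3 Pa
Step 2: Q = w * h^3 * dP / (12 * mu * L)
Q = 173e-6 * (35e-6)^3 * 110e3 / (12 * 0.001 * 17954e-6) = 3.7870449e-09 m^3/s
Step 3: Convert Q from m^3/s to nL/s (1 m^3 = 1e12 nL, so multiply by 1e12).
Q = 3787.045 nL/s


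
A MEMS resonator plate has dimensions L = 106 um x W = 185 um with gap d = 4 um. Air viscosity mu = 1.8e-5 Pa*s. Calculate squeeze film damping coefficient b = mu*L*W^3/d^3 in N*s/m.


Step 1: Convert to SI.
L = 106e-6 m, W = 185e-6 m, d = 4e-6 m
Step 2: W^3 = (185e-6)^3 = 6.33e-12 m^3
Step 3: d^3 = (4e-6)^3 = 6.40e-17 m^3
Step 4: b = 1.8e-5 * 106e-6 * 6.33e-12 / 6.40e-17
b = 1.89e-04 N*s/m


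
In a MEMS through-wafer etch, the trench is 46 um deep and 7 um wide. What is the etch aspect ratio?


Step 1: AR = depth / width
Step 2: AR = 46 / 7
AR = 6.6


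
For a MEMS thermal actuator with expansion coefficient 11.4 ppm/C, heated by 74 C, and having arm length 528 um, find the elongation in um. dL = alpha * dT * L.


Step 1: Convert CTE: alpha = 11.4 ppm/C = 11.4e-6 /C
Step 2: dL = 11.4e-6 * 74 * 528
dL = 0.4454 um


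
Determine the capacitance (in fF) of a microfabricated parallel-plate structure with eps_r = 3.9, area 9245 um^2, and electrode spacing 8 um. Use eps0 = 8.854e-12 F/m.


Step 1: Convert area to m^2: A = 9245e-12 m^2
Step 2: Convert gap to m: d = 8e-6 m
Step 3: C = eps0 * eps_r * A / d
C = 8.854e-12 * 3.9 * 9245e-12 / 8e-6
Step 4: Convert to fF (multiply by 1e15).
C = 39.9 fF


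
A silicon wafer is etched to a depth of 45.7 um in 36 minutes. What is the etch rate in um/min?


Step 1: Etch rate = depth / time
Step 2: rate = 45.7 / 36
rate = 1.269 um/min


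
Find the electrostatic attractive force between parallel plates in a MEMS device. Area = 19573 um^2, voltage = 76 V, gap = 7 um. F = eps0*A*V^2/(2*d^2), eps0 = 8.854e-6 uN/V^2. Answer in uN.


Step 1: Identify parameters.
eps0 = 8.854e-6 uN/V^2, A = 19573 um^2, V = 76 V, d = 7 um
Step 2: Compute V^2 = 76^2 = 5776
Step 3: Compute d^2 = 7^2 = 49
Step 4: F = 0.5 * 8.854e-6 * 19573 * 5776 / 49
F = 10.214 uN


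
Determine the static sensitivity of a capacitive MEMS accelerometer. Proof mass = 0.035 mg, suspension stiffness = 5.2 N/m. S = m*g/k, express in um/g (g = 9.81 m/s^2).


Step 1: Convert mass: m = 0.035 mg = 3.50e-08 kg
Step 2: S = m * g / k = 3.50e-08 * 9.81 / 5.2
Step 3: S = 6.60e-08 m/g
Step 4: Convert to um/g: S = 0.066 um/g


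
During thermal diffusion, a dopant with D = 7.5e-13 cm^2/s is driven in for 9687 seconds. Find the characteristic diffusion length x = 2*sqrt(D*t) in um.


Step 1: Compute D*t = 7.5e-13 * 9687 = 7.26525e-09 cm^2
Step 2: sqrt(D*t) = 8.52364e-05 cm
Step 3: x = 2 * 8.52364e-05 cm = 1.704728e-04 cm
Step 4: Convert to um (1 cm = 1e4 um): x = 1.705 um


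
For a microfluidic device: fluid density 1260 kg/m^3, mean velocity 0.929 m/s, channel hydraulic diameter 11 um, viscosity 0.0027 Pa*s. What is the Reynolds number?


Step 1: Convert Dh to meters: Dh = 11e-6 m
Step 2: Re = rho * v * Dh / mu
Re = 1260 * 0.929 * 11e-6 / 0.0027
Re = 4.769


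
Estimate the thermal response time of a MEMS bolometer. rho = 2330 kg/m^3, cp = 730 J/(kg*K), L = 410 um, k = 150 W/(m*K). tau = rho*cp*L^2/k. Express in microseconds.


Step 1: Convert L to m: L = 410e-6 m
Step 2: L^2 = (410e-6)^2 = 1.681e-07 m^2
Step 3: tau = 2330 * 730 * 1.681e-07 / 150 = 1.90614193e-03 s
Step 4: Convert to microseconds (multiply by 1e6).
tau = 1906.142 us


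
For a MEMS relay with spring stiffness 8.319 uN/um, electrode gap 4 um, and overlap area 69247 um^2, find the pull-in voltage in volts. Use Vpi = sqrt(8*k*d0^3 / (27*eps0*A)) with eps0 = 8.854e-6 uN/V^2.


Step 1: Compute numerator: 8 * k * d0^3 = 8 * 8.319 * 4^3 = 4259.328
Step 2: Compute denominator: 27 * eps0 * A = 27 * 8.854e-6 * 69247 = 16.554049
Step 3: Vpi = sqrt(4259.328 / 16.554049)
Vpi = 16.04 V


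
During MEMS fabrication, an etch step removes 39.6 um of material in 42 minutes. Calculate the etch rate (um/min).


Step 1: Etch rate = depth / time
Step 2: rate = 39.6 / 42
rate = 0.943 um/min
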